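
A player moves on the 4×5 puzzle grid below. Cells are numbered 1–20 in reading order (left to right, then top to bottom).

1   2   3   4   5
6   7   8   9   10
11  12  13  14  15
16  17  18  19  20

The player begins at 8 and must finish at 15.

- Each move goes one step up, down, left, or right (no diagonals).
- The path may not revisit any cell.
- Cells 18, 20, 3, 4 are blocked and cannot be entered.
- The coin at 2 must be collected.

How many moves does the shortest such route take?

Any route passes through 2 somewhere between 8 and 15. Summing Manhattan distances along the two legs (8 → 2 → 15) gives a lower bound of 2 + 5 = 7 moves.
The shortest route satisfying every rule uses 9 moves: 8 → 7 → 2 → 1 → 6 → 11 → 12 → 13 → 14 → 15.
The bound of 7 isn't tight here; checking systematically, no route of length 7 through 8 satisfies every constraint, so 9 is the minimum.

9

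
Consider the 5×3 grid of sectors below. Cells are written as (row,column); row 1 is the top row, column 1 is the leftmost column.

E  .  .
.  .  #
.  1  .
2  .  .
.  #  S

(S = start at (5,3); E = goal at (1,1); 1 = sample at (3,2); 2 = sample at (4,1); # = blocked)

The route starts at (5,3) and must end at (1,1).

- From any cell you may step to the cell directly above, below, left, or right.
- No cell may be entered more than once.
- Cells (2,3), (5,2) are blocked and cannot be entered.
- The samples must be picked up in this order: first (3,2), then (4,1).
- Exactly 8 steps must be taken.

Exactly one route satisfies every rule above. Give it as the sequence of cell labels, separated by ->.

(5,3) -> (4,3) -> (3,3) -> (3,2) -> (4,2) -> (4,1) -> (3,1) -> (2,1) -> (1,1)

The waypoints must appear in the order (3,2), (4,1), with no cell reused.
Route from (5,3): 2× up (reaching (3,3)), left to (3,2), down to (4,2), left to (4,1), 3× up (reaching (1,1)) — 8 moves in all.
Check: order respected (1 at step 3, 2 at step 5); 8 moves as required.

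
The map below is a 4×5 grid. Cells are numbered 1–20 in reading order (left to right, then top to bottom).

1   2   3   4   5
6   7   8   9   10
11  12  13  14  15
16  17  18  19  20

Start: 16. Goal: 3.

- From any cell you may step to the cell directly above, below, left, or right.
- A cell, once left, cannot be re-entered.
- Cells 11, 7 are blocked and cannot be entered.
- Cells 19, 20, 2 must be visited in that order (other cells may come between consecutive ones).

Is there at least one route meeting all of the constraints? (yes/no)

Every way from 16 to 2 runs through 3 — but 3 is where the route must end, so it would be entered once on the way to 2 and again at the finish.

no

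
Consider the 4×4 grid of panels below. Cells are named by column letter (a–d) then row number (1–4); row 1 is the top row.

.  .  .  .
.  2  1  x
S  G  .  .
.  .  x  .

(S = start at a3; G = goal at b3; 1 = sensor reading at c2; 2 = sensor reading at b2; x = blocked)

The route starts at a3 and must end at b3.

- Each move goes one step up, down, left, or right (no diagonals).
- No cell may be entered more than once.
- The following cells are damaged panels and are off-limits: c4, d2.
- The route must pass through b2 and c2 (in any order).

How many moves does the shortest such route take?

5

Any route passes through b2 and c2 in some order between a3 and b3. Summing Manhattan distances along each leg and taking the cheapest ordering (a3 → c2 → b2 → b3) gives a lower bound of 3 + 1 + 1 = 5 moves.
A route of 5 moves achieves this: a3 → a2 → b2 → c2 → c3 → b3.
Since 5 matches the lower bound, it is optimal.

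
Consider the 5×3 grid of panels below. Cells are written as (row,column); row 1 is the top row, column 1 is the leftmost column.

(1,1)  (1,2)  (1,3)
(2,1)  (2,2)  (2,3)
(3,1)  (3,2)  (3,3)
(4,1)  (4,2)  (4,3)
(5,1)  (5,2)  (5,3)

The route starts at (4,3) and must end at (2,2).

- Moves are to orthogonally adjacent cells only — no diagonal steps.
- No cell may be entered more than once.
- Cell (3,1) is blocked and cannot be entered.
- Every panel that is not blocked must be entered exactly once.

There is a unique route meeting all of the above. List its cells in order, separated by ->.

Need to visit all 14 open cells exactly once, starting at (4,3) and ending at (2,2).
Route from (4,3): down to (5,3), 2× left (reaching (5,1)), up to (4,1), right to (4,2), up to (3,2), right to (3,3), 2× up (reaching (1,3)), 2× left (reaching (1,1)), down to (2,1), right to (2,2) — 13 moves in all.
Check: all 14 open cells covered.

(4,3) -> (5,3) -> (5,2) -> (5,1) -> (4,1) -> (4,2) -> (3,2) -> (3,3) -> (2,3) -> (1,3) -> (1,2) -> (1,1) -> (2,1) -> (2,2)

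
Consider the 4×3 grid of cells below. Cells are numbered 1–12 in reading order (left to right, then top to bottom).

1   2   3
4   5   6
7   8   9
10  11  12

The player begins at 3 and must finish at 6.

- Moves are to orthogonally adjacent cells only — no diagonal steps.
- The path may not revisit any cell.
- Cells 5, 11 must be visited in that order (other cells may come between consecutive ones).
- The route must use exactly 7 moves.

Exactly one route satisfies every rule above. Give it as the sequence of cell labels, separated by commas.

The waypoints must appear in the order 5, 11, with no cell reused.
Route from 3: left to 2, 3× down (reaching 11), right to 12, 2× up (reaching 6) — 7 moves in all.
Check: order respected (5 at step 2, 11 at step 4); 7 moves as required.

3, 2, 5, 8, 11, 12, 9, 6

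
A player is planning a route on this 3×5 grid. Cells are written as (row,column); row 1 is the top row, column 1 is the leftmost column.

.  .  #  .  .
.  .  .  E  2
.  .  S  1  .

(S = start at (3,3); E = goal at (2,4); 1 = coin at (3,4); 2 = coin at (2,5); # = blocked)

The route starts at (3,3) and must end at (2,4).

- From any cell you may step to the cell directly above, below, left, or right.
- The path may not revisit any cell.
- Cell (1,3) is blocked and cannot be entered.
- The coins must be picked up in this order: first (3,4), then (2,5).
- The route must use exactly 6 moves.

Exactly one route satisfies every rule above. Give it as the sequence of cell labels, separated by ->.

The waypoints must appear in the order (3,4), (2,5), with no cell reused.
Route from (3,3): right 2 to (3,5), up 2 to (1,5), left 1 to (1,4), down 1 to (2,4) — 6 moves in all.
Check: order respected (1 at step 1, 2 at step 3); 6 moves as required.

(3,3) -> (3,4) -> (3,5) -> (2,5) -> (1,5) -> (1,4) -> (2,4)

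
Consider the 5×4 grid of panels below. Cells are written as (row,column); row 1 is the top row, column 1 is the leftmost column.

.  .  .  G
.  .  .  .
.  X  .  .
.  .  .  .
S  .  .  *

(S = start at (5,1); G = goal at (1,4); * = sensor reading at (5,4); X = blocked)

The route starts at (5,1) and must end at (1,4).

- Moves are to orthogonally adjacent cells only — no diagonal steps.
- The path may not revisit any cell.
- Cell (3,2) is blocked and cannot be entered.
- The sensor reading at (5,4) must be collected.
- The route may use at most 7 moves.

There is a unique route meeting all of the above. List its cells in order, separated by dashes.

(5,1) - (5,2) - (5,3) - (5,4) - (4,4) - (3,4) - (2,4) - (1,4)

Any route must reach (5,4) and still end at (1,4) within 7 moves, so the order of the required stops is forced.
Route from (5,1): 3× right (reaching (5,4)), 4× up (reaching (1,4)) — 7 moves in all.
Check: all required cells visited; 7 ≤ 7 moves.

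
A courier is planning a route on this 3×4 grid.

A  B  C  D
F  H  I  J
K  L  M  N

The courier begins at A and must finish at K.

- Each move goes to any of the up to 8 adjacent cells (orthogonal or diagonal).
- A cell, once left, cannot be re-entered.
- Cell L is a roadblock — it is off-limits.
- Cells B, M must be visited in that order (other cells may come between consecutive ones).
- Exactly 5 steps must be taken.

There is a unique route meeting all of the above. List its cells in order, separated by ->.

A -> B -> I -> M -> H -> K

The waypoints must appear in the order B, M, with no cell reused.
Route from A: right to B, down-right to I, down to M, up-left to H, down-left to K — 5 moves in all.
Check: order respected (B at step 1, M at step 3); 5 moves as required.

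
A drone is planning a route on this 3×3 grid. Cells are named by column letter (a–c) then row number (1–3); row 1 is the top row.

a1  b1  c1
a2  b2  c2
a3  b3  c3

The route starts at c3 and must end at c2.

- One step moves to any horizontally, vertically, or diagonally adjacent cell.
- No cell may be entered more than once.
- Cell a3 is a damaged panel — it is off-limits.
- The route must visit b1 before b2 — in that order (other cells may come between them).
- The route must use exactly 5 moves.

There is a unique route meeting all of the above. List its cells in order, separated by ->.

The waypoints must appear in the order b1, b2, with no cell reused.
Route from c3: left 1 to b3, up-left 1 to a2, up-right 1 to b1, down 1 to b2, right 1 to c2 — 5 moves in all.
Check: order respected (b1 at step 3, b2 at step 4); 5 moves as required.

c3 -> b3 -> a2 -> b1 -> b2 -> c2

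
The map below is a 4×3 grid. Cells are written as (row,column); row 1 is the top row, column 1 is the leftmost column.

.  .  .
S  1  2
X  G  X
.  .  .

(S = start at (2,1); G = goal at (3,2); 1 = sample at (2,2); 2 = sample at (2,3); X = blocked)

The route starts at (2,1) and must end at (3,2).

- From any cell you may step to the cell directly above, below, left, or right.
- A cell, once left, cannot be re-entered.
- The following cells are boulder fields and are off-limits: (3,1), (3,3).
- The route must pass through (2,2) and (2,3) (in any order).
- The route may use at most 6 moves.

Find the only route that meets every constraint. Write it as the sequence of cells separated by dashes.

(2,1) - (1,1) - (1,2) - (1,3) - (2,3) - (2,2) - (3,2)

Any route must reach (2,2) and (2,3) and still end at (3,2) within 6 moves, so the order of the required stops is forced.
Route from (2,1): up to (1,1), 2× right (reaching (1,3)), down to (2,3), left to (2,2), down to (3,2) — 6 moves in all.
Check: all required cells visited; 6 ≤ 6 moves.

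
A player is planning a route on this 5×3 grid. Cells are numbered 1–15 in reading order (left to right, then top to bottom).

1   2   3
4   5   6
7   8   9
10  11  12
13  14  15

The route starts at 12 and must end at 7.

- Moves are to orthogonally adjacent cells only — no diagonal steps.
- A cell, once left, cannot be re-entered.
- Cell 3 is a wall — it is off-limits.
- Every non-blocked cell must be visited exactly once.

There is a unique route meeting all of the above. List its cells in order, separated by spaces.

12 15 14 13 10 11 8 9 6 5 2 1 4 7

Need to visit all 14 open cells exactly once, starting at 12 and ending at 7.
Route from 12: down to 15, 2× left (reaching 13), up to 10, right to 11, up to 8, right to 9, up to 6, left to 5, up to 2, left to 1, 2× down (reaching 7) — 13 moves in all.
Check: all 14 open cells covered.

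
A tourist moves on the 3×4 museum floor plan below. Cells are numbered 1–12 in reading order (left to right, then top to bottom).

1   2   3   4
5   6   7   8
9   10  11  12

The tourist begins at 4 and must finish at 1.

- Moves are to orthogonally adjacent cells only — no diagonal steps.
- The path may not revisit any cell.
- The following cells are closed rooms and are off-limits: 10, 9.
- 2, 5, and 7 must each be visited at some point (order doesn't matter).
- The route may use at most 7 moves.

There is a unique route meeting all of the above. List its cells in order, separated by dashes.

The 7-move cap with required stops at 2, 5, 7 leaves no slack for detours.
Route from 4: down to 8, left to 7, up to 3, left to 2, down to 6, left to 5, up to 1 — 7 moves in all.
Check: all required cells visited; 7 ≤ 7 moves.

4 - 8 - 7 - 3 - 2 - 6 - 5 - 1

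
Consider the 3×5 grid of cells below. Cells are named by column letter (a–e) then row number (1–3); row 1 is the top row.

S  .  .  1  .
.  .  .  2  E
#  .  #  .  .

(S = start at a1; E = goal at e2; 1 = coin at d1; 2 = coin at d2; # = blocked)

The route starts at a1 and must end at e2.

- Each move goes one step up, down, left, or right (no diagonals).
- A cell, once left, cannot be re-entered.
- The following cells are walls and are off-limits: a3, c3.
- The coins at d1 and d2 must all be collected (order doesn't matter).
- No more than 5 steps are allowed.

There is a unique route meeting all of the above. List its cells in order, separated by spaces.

a1 b1 c1 d1 d2 e2

The 5-move cap with required stops at d1, d2 leaves no slack for detours.
Route from a1: right 3 to d1, down 1 to d2, right 1 to e2 — 5 moves in all.
Check: all required cells visited; 5 ≤ 5 moves.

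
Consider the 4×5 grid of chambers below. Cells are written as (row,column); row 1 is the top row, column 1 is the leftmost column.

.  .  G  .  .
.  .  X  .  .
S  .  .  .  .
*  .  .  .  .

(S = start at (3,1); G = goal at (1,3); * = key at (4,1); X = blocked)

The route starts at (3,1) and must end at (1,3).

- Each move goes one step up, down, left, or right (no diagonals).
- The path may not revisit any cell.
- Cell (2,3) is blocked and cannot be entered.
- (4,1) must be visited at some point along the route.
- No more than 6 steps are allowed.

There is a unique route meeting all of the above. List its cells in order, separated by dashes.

(3,1) - (4,1) - (4,2) - (3,2) - (2,2) - (1,2) - (1,3)

The 6-move cap with required stops at (4,1) leaves no slack for detours.
Route from (3,1): down 1 to (4,1), right 1 to (4,2), up 3 to (1,2), right 1 to (1,3) — 6 moves in all.
Check: all required cells visited; 6 ≤ 6 moves.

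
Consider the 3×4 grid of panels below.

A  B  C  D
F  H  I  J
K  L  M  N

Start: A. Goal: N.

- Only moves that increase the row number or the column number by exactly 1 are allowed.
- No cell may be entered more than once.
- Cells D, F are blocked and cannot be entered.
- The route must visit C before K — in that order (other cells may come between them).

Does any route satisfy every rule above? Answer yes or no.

no

K lies to the left of C, so going from C to K would need a leftward move — but moves only go right/down, so C cannot be visited before K.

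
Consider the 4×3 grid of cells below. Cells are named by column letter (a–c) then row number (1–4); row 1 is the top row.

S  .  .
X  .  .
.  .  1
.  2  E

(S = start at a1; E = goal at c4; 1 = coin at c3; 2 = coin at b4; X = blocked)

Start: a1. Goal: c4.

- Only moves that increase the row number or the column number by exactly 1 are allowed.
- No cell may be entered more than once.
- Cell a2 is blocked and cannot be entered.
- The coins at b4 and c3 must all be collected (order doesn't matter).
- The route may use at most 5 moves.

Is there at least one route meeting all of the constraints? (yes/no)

no

b4 is below but to the left of c3: going c3 → b4 would need a leftward move and b4 → c3 an upward move, so no right/down-only route can visit both required cells.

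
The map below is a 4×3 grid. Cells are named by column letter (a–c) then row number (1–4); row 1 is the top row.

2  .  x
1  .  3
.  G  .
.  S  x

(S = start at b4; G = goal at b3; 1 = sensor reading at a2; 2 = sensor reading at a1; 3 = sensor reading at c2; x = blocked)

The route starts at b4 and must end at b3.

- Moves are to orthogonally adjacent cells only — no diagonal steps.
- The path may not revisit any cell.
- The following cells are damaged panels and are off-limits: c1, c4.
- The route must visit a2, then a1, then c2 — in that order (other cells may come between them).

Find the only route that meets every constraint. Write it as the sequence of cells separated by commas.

The waypoints must appear in the order a2, a1, c2, with no cell reused.
Route from b4: left 1 to a4, up 3 to a1, right 1 to b1, down 1 to b2, right 1 to c2, down 1 to c3, left 1 to b3 — 9 moves in all.
Check: order respected (1 at step 3, 2 at step 4, 3 at step 7).

b4, a4, a3, a2, a1, b1, b2, c2, c3, b3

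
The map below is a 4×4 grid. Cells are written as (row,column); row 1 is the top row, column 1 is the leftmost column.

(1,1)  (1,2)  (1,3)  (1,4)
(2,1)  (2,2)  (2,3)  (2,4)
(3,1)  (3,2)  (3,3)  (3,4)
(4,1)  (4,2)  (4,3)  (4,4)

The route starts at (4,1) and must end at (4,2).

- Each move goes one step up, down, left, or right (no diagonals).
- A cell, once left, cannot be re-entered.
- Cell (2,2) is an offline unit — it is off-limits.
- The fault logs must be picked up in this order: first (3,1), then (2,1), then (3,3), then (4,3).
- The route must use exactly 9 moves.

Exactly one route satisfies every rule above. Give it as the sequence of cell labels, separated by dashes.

The waypoints must appear in the order (3,1), (2,1), (3,3), (4,3), with no cell reused.
Route from (4,1): 3× up (reaching (1,1)), 2× right (reaching (1,3)), 3× down (reaching (4,3)), left to (4,2) — 9 moves in all.
Check: order respected ((3,1) at step 1, (2,1) at step 2, (3,3) at step 7, (4,3) at step 8); 9 moves as required.

(4,1) - (3,1) - (2,1) - (1,1) - (1,2) - (1,3) - (2,3) - (3,3) - (4,3) - (4,2)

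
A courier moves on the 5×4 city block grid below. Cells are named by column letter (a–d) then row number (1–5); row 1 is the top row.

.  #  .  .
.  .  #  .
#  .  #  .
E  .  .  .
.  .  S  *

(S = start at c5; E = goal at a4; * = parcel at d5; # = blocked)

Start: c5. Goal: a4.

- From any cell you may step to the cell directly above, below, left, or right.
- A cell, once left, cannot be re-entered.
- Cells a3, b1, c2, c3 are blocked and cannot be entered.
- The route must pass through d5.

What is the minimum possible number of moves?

5

Any route passes through d5 somewhere between c5 and a4. Summing Manhattan distances along the two legs (c5 → d5 → a4) gives a lower bound of 1 + 4 = 5 moves.
A route of 5 moves achieves this: c5 → d5 → d4 → c4 → b4 → a4.
Since 5 matches the lower bound, it is optimal.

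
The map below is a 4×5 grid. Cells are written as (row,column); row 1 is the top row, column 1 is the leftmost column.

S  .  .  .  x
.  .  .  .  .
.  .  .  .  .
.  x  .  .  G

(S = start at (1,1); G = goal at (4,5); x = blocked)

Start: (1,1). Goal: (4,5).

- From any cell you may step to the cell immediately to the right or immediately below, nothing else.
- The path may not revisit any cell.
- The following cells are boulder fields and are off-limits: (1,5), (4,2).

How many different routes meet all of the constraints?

30

A right/down-only route from (1,1) to (4,5) makes exactly 3 down-moves and 4 right-moves in some order.
With no other constraints that would be C(7,3) = 35 routes.
Subtract routes through each blocked cell (inclusion–exclusion for overlaps): − through (1,5): 1 − through (4,2): 4 → 30.
That gives 30 routes.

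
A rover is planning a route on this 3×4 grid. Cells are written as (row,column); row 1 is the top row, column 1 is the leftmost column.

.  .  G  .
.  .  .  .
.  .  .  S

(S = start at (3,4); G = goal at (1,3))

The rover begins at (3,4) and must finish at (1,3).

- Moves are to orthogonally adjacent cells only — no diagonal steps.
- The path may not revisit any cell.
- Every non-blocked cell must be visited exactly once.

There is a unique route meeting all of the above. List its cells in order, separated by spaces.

(3,4) (3,3) (3,2) (3,1) (2,1) (1,1) (1,2) (2,2) (2,3) (2,4) (1,4) (1,3)

Need to visit all 12 open cells exactly once, starting at (3,4) and ending at (1,3).
Cell (1,4) has only two open neighbours ((2,4) and (1,3)), so the path must pass straight through it: one of those is the cell it's entered from and the other is where it exits.
Route from (3,4): left 3 to (3,1), up 2 to (1,1), right 1 to (1,2), down 1 to (2,2), right 2 to (2,4), up 1 to (1,4), left 1 to (1,3) — 11 moves in all.
Check: all 12 open cells covered.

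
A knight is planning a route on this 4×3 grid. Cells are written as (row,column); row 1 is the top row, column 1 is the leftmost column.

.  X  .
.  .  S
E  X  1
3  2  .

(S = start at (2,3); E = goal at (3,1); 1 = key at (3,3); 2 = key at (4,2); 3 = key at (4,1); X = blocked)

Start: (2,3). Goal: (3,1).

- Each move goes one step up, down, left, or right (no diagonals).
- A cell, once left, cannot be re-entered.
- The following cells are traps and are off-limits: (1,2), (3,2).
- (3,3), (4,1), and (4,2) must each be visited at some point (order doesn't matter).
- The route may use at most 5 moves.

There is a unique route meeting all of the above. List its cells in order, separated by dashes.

(2,3) - (3,3) - (4,3) - (4,2) - (4,1) - (3,1)

The 5-move cap with required stops at (3,3), (4,1), (4,2) leaves no slack for detours.
Route from (2,3): down 2 to (4,3), left 2 to (4,1), up 1 to (3,1) — 5 moves in all.
Check: all required cells visited; 5 ≤ 5 moves.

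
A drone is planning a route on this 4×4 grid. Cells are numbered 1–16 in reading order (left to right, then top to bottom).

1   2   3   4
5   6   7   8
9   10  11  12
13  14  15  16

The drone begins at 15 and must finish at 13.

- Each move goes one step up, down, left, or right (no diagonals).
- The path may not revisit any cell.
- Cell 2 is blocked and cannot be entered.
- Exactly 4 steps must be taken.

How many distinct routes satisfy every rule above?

Need simple routes of exactly 4 moves from 15 to 13 (Manhattan distance 2, so 1 moves are spent on a detour and 1 undoing it).
Enumerating: 15 11 10 14 13 | 15 11 10 9 13 | 15 14 10 9 13.
That gives 3 routes.

3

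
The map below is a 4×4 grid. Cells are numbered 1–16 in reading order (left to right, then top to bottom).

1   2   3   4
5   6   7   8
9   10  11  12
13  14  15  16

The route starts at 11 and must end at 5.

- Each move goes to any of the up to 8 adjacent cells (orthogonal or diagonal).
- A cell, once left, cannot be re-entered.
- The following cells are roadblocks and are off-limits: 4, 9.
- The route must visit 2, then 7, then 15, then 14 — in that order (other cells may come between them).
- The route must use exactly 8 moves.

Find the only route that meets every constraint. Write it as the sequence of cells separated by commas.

11, 6, 2, 7, 12, 15, 14, 10, 5

The waypoints must appear in the order 2, 7, 15, 14, with no cell reused.
Route from 11: up-left to 6, up to 2, 2× down-right (reaching 12), down-left to 15, left to 14, up to 10, up-left to 5 — 8 moves in all.
Check: order respected (2 at step 2, 7 at step 3, 15 at step 5, 14 at step 6); 8 moves as required.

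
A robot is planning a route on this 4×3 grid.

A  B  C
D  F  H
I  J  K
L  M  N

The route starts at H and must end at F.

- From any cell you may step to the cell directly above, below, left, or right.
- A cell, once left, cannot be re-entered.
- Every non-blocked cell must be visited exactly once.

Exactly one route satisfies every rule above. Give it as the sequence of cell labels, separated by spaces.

H C B A D I L M N K J F

Need to visit all 12 open cells exactly once, starting at H and ending at F.
Cell A has only two open neighbours (D and B), so the path must pass straight through it: one of those is the cell it's entered from and the other is where it exits.
Route from H: up to C, 2× left (reaching A), 3× down (reaching L), 2× right (reaching N), up to K, left to J, up to F — 11 moves in all.
Check: all 12 open cells covered.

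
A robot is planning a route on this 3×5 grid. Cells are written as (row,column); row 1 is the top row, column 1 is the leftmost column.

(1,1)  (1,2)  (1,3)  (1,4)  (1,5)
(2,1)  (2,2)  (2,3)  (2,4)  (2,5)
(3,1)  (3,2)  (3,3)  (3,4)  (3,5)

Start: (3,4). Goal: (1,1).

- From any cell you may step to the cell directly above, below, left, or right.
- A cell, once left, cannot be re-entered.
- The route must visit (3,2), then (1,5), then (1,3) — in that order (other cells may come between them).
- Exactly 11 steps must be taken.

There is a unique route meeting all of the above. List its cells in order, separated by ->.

The waypoints must appear in the order (3,2), (1,5), (1,3), with no cell reused.
Route from (3,4): 2× left (reaching (3,2)), up to (2,2), 3× right (reaching (2,5)), up to (1,5), 4× left (reaching (1,1)) — 11 moves in all.
Check: order respected ((3,2) at step 2, (1,5) at step 7, (1,3) at step 9); 11 moves as required.

(3,4) -> (3,3) -> (3,2) -> (2,2) -> (2,3) -> (2,4) -> (2,5) -> (1,5) -> (1,4) -> (1,3) -> (1,2) -> (1,1)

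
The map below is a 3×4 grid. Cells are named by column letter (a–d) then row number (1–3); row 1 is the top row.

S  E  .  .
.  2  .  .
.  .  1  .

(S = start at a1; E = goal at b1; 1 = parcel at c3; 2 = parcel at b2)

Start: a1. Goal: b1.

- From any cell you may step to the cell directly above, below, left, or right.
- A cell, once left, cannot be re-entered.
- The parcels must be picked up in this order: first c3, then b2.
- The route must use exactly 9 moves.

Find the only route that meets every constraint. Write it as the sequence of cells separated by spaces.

The waypoints must appear in the order c3, b2, with no cell reused.
Route from a1: 2× down (reaching a3), 3× right (reaching d3), up to d2, 2× left (reaching b2), up to b1 — 9 moves in all.
Check: order respected (1 at step 4, 2 at step 8); 9 moves as required.

a1 a2 a3 b3 c3 d3 d2 c2 b2 b1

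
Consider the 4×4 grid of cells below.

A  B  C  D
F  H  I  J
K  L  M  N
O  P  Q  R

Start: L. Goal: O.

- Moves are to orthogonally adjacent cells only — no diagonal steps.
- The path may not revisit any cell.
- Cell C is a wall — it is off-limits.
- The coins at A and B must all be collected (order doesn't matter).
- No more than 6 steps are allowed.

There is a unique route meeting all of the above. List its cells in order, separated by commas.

The 6-move cap with required stops at A, B leaves no slack for detours.
Route from L: 2× up (reaching B), left to A, 3× down (reaching O) — 6 moves in all.
Check: all required cells visited; 6 ≤ 6 moves.

L, H, B, A, F, K, O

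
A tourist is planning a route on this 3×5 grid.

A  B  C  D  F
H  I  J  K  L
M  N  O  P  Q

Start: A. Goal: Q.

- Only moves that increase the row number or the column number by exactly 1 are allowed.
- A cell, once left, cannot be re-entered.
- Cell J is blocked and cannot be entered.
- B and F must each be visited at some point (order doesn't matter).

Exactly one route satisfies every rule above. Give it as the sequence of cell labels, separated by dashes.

Moves only go right or down, so the column and row indices never decrease.
Route from A: right 4 to F, down 2 to Q — 6 moves in all.
Check: all required cells visited.

A - B - C - D - F - L - Q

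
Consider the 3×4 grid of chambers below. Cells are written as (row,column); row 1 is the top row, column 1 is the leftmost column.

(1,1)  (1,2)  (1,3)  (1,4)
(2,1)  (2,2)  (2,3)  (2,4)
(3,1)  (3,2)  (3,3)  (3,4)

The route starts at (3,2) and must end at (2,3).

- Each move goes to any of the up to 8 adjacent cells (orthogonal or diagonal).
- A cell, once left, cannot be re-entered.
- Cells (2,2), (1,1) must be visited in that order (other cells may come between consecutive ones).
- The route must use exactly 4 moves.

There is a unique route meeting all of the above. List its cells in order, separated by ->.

(3,2) -> (2,2) -> (1,1) -> (1,2) -> (2,3)

The waypoints must appear in the order (2,2), (1,1), with no cell reused.
Route from (3,2): up 1 to (2,2), up-left 1 to (1,1), right 1 to (1,2), down-right 1 to (2,3) — 4 moves in all.
Check: order respected ((2,2) at step 1, (1,1) at step 2); 4 moves as required.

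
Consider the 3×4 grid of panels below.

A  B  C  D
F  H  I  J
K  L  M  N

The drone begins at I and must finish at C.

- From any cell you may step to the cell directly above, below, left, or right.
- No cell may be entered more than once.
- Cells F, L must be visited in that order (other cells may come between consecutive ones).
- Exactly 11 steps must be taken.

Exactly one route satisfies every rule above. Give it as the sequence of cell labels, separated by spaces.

The waypoints must appear in the order F, L, with no cell reused.
Route from I: left 1 to H, up 1 to B, left 1 to A, down 2 to K, right 3 to N, up 2 to D, left 1 to C — 11 moves in all.
Check: order respected (F at step 4, L at step 6); 11 moves as required.

I H B A F K L M N J D C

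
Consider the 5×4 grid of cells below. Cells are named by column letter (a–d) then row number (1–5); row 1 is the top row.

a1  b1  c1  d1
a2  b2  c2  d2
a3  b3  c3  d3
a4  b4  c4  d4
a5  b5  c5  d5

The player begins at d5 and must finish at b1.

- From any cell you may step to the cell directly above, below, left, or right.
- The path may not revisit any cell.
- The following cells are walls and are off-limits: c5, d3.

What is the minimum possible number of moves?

The Manhattan distance from d5 to b1 is |5−1| + |4−2| = 6, so at least 6 moves are needed.
A route of 6 moves achieves this: d5 → d4 → c4 → c3 → c2 → c1 → b1.
Since 6 matches the lower bound, it is optimal.

6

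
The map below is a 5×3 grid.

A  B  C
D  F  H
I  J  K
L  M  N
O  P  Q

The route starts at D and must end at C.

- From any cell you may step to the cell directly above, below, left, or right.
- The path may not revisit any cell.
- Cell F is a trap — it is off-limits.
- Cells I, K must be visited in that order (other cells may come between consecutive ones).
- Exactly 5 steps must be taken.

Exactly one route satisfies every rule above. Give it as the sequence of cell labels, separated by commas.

The waypoints must appear in the order I, K, with no cell reused.
Route from D: down 1 to I, right 2 to K, up 2 to C — 5 moves in all.
Check: order respected (I at step 1, K at step 3); 5 moves as required.

D, I, J, K, H, C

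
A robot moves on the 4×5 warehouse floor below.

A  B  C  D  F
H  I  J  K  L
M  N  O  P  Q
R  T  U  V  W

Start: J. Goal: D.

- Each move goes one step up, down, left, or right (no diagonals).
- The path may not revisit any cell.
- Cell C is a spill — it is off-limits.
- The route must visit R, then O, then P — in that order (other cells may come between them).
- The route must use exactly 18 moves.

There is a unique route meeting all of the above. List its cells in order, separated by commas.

J, I, B, A, H, M, R, T, N, O, U, V, W, Q, P, K, L, F, D

The waypoints must appear in the order R, O, P, with no cell reused.
Route from J: left 1 to I, up 1 to B, left 1 to A, down 3 to R, right 1 to T, up 1 to N, right 1 to O, down 1 to U, right 2 to W, up 1 to Q, left 1 to P, up 1 to K, right 1 to L, up 1 to F, left 1 to D — 18 moves in all.
Check: order respected (R at step 6, O at step 9, P at step 14); 18 moves as required.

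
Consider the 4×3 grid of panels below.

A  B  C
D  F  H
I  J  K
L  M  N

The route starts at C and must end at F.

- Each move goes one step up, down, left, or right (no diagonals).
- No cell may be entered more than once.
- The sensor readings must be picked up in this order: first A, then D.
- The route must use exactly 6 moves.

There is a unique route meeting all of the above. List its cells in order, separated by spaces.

The waypoints must appear in the order A, D, with no cell reused.
Route from C: left 2 to A, down 2 to I, right 1 to J, up 1 to F — 6 moves in all.
Check: order respected (A at step 2, D at step 3); 6 moves as required.

C B A D I J F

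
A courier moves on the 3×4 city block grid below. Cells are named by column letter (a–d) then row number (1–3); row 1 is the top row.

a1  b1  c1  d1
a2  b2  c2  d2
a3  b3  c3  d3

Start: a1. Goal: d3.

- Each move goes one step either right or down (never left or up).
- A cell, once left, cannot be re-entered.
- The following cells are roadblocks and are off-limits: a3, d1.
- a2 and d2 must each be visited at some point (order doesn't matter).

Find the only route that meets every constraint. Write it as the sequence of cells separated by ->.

Moves only go right or down, so the column and row indices never decrease.
Route from a1: down 1 to a2, right 3 to d2, down 1 to d3 — 5 moves in all.
Check: all required cells visited.

a1 -> a2 -> b2 -> c2 -> d2 -> d3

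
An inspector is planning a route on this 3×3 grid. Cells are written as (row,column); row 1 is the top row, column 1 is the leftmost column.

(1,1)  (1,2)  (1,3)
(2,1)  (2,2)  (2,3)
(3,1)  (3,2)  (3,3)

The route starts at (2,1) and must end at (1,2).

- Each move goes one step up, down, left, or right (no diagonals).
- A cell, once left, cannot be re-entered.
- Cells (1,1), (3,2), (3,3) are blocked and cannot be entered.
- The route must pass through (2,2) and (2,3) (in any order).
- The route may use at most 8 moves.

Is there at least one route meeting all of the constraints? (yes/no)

yes

One route that works: (2,1) → (2,2) → (2,3) → (1,3) → (1,2).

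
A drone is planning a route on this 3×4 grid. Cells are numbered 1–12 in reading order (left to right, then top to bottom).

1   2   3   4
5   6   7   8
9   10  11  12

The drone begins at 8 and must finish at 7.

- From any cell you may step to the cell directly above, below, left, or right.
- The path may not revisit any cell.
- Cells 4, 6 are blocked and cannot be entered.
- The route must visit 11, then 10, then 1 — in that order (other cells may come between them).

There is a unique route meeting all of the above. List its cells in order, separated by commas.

The waypoints must appear in the order 11, 10, 1, with no cell reused.
Route from 8: down to 12, 3× left (reaching 9), 2× up (reaching 1), 2× right (reaching 3), down to 7 — 9 moves in all.
Check: order respected (11 at step 2, 10 at step 3, 1 at step 6).

8, 12, 11, 10, 9, 5, 1, 2, 3, 7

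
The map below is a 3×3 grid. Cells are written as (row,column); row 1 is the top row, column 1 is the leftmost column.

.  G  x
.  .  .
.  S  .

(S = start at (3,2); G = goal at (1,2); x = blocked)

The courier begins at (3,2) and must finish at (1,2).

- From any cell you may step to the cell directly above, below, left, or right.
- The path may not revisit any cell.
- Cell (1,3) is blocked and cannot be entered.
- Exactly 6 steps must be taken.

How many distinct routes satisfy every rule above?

1

Need simple routes of exactly 6 moves from (3,2) to (1,2) (Manhattan distance 2, so 2 moves are spent on a detour and 2 undoing it).
Enumerating: (3,2) (3,3) (2,3) (2,2) (2,1) (1,1) (1,2).
That gives 1 route.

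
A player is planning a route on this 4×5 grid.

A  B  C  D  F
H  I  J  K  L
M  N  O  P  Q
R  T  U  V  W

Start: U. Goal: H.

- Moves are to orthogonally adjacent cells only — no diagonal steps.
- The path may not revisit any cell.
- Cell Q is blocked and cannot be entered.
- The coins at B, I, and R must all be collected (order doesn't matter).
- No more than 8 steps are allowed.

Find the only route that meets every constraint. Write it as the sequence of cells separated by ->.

U -> T -> R -> M -> N -> I -> B -> A -> H

The budget equals the shortest possible length, so every move has to be on a shortest route through the required cells.
Route from U: 2× left (reaching R), up to M, right to N, 2× up (reaching B), left to A, down to H — 8 moves in all.
Check: all required cells visited; 8 ≤ 8 moves.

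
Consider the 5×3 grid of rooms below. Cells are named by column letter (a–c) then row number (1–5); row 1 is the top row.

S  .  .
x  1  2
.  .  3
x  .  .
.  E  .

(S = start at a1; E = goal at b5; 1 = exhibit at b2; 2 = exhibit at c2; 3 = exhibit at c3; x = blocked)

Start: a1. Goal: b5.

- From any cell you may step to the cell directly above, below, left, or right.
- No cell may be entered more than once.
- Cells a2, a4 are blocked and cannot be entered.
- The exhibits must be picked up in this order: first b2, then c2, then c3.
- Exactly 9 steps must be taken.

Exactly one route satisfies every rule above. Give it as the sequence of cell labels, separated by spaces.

The waypoints must appear in the order b2, c2, c3, with no cell reused.
Route from a1: right to b1, down to b2, right to c2, down to c3, left to b3, down to b4, right to c4, down to c5, left to b5 — 9 moves in all.
Check: order respected (1 at step 2, 2 at step 3, 3 at step 4); 9 moves as required.

a1 b1 b2 c2 c3 b3 b4 c4 c5 b5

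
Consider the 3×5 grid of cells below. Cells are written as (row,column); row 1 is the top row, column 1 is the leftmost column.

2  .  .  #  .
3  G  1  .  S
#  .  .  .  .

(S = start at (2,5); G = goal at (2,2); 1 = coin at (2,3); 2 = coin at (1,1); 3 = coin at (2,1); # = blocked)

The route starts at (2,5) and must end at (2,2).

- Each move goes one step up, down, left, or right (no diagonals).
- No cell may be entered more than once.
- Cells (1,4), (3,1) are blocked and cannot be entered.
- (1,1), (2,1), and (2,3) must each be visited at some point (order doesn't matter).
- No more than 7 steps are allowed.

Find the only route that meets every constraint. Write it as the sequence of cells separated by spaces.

The budget equals the shortest possible length, so every move has to be on a shortest route through the required cells.
Route from (2,5): left 2 to (2,3), up 1 to (1,3), left 2 to (1,1), down 1 to (2,1), right 1 to (2,2) — 7 moves in all.
Check: all required cells visited; 7 ≤ 7 moves.

(2,5) (2,4) (2,3) (1,3) (1,2) (1,1) (2,1) (2,2)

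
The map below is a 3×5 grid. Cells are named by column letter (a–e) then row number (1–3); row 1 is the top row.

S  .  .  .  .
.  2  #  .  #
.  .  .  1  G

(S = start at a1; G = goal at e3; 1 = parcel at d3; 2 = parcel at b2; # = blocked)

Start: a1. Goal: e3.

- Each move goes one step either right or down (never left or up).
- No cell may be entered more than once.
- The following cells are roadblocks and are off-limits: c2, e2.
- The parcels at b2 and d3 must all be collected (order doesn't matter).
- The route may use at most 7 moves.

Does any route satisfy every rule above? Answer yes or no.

One route that works: a1 → a2 → b2 → b3 → c3 → d3 → e3.

yes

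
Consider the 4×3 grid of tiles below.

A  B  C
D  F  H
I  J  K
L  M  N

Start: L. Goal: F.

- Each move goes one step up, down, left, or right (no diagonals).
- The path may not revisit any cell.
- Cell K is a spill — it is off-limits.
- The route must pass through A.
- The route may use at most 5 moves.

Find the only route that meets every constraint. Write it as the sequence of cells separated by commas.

L, I, D, A, B, F

Any route must reach A and still end at F within 5 moves, so the order of the required stops is forced.
Route from L: up 3 to A, right 1 to B, down 1 to F — 5 moves in all.
Check: all required cells visited; 5 ≤ 5 moves.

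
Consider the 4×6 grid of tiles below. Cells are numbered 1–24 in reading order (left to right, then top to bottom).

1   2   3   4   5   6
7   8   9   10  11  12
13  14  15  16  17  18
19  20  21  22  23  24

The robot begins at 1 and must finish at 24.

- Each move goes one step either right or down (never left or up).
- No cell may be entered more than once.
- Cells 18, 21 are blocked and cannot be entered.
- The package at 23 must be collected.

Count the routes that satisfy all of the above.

A right/down-only route from 1 to 24 makes exactly 3 down-moves and 5 right-moves in some order.
With no other constraints that would be C(8,3) = 56 routes.
Split at 23 and multiply the segment counts (each segment already excludes blocked cells): 1→23: 25; 23→24: 1; product = 25.
That gives 25 routes.

25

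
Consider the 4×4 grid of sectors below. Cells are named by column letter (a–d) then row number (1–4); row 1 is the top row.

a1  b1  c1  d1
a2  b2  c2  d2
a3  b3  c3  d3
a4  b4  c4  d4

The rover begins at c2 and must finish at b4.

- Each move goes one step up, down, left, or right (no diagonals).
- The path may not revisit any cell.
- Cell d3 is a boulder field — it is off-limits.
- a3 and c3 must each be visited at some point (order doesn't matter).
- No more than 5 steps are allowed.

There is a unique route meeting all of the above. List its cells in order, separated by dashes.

The 5-move cap with required stops at a3, c3 leaves no slack for detours.
Route from c2: down to c3, 2× left (reaching a3), down to a4, right to b4 — 5 moves in all.
Check: all required cells visited; 5 ≤ 5 moves.

c2 - c3 - b3 - a3 - a4 - b4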